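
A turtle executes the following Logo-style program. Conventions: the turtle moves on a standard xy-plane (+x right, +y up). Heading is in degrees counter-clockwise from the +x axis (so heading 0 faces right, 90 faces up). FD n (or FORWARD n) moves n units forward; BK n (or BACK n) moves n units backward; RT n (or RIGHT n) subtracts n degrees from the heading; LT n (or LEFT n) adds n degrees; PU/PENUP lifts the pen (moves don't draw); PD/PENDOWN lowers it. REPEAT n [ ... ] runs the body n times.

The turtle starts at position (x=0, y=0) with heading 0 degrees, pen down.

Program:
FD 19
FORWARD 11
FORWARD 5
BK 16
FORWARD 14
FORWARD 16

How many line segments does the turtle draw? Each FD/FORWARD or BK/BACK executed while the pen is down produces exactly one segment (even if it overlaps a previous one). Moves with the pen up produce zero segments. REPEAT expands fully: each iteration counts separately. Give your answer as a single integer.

Answer: 6

Derivation:
Executing turtle program step by step:
Start: pos=(0,0), heading=0, pen down
FD 19: (0,0) -> (19,0) [heading=0, draw]
FD 11: (19,0) -> (30,0) [heading=0, draw]
FD 5: (30,0) -> (35,0) [heading=0, draw]
BK 16: (35,0) -> (19,0) [heading=0, draw]
FD 14: (19,0) -> (33,0) [heading=0, draw]
FD 16: (33,0) -> (49,0) [heading=0, draw]
Final: pos=(49,0), heading=0, 6 segment(s) drawn
Segments drawn: 6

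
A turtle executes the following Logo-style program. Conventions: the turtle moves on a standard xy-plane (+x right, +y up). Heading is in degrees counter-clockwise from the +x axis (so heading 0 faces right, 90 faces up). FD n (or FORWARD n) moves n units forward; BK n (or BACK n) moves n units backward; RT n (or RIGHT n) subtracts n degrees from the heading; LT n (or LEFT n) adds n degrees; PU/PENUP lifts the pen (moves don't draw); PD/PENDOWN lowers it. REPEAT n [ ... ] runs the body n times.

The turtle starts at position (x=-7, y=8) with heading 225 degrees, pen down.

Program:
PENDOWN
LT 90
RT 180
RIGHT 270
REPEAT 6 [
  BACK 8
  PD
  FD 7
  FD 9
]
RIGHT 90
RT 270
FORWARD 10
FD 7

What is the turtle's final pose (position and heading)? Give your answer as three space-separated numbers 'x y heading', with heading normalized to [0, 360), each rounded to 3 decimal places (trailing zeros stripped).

Answer: -52.962 -37.962 225

Derivation:
Executing turtle program step by step:
Start: pos=(-7,8), heading=225, pen down
PD: pen down
LT 90: heading 225 -> 315
RT 180: heading 315 -> 135
RT 270: heading 135 -> 225
REPEAT 6 [
  -- iteration 1/6 --
  BK 8: (-7,8) -> (-1.343,13.657) [heading=225, draw]
  PD: pen down
  FD 7: (-1.343,13.657) -> (-6.293,8.707) [heading=225, draw]
  FD 9: (-6.293,8.707) -> (-12.657,2.343) [heading=225, draw]
  -- iteration 2/6 --
  BK 8: (-12.657,2.343) -> (-7,8) [heading=225, draw]
  PD: pen down
  FD 7: (-7,8) -> (-11.95,3.05) [heading=225, draw]
  FD 9: (-11.95,3.05) -> (-18.314,-3.314) [heading=225, draw]
  -- iteration 3/6 --
  BK 8: (-18.314,-3.314) -> (-12.657,2.343) [heading=225, draw]
  PD: pen down
  FD 7: (-12.657,2.343) -> (-17.607,-2.607) [heading=225, draw]
  FD 9: (-17.607,-2.607) -> (-23.971,-8.971) [heading=225, draw]
  -- iteration 4/6 --
  BK 8: (-23.971,-8.971) -> (-18.314,-3.314) [heading=225, draw]
  PD: pen down
  FD 7: (-18.314,-3.314) -> (-23.263,-8.263) [heading=225, draw]
  FD 9: (-23.263,-8.263) -> (-29.627,-14.627) [heading=225, draw]
  -- iteration 5/6 --
  BK 8: (-29.627,-14.627) -> (-23.971,-8.971) [heading=225, draw]
  PD: pen down
  FD 7: (-23.971,-8.971) -> (-28.92,-13.92) [heading=225, draw]
  FD 9: (-28.92,-13.92) -> (-35.284,-20.284) [heading=225, draw]
  -- iteration 6/6 --
  BK 8: (-35.284,-20.284) -> (-29.627,-14.627) [heading=225, draw]
  PD: pen down
  FD 7: (-29.627,-14.627) -> (-34.577,-19.577) [heading=225, draw]
  FD 9: (-34.577,-19.577) -> (-40.941,-25.941) [heading=225, draw]
]
RT 90: heading 225 -> 135
RT 270: heading 135 -> 225
FD 10: (-40.941,-25.941) -> (-48.012,-33.012) [heading=225, draw]
FD 7: (-48.012,-33.012) -> (-52.962,-37.962) [heading=225, draw]
Final: pos=(-52.962,-37.962), heading=225, 20 segment(s) drawn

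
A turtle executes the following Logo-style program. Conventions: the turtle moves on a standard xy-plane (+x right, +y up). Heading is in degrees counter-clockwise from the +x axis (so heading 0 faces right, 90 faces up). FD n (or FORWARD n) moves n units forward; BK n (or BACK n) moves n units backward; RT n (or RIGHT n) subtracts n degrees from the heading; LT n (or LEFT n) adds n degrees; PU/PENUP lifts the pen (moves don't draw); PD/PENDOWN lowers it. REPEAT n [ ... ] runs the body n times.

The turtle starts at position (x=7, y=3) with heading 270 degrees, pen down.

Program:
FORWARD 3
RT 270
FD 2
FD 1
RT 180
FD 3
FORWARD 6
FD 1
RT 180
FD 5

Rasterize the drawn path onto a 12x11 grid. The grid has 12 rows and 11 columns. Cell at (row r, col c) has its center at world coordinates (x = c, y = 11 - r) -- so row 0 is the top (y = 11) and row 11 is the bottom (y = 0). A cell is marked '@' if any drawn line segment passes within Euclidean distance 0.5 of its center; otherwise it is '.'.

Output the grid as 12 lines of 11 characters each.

Answer: ...........
...........
...........
...........
...........
...........
...........
...........
.......@...
.......@...
.......@...
@@@@@@@@@@@

Derivation:
Segment 0: (7,3) -> (7,0)
Segment 1: (7,0) -> (9,0)
Segment 2: (9,0) -> (10,0)
Segment 3: (10,0) -> (7,-0)
Segment 4: (7,-0) -> (1,-0)
Segment 5: (1,-0) -> (0,-0)
Segment 6: (0,-0) -> (5,0)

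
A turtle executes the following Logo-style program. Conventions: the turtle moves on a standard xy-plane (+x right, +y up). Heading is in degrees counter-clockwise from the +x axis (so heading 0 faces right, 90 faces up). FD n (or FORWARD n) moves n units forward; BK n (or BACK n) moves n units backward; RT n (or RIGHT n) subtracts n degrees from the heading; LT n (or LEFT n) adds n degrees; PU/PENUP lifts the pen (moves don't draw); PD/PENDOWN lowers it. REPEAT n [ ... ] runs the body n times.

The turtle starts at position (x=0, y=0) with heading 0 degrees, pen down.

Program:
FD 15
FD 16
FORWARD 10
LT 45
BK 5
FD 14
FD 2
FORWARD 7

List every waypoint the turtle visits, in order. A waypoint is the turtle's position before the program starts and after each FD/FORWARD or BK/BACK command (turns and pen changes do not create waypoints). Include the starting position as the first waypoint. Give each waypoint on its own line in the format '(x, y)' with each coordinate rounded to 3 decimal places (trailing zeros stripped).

Executing turtle program step by step:
Start: pos=(0,0), heading=0, pen down
FD 15: (0,0) -> (15,0) [heading=0, draw]
FD 16: (15,0) -> (31,0) [heading=0, draw]
FD 10: (31,0) -> (41,0) [heading=0, draw]
LT 45: heading 0 -> 45
BK 5: (41,0) -> (37.464,-3.536) [heading=45, draw]
FD 14: (37.464,-3.536) -> (47.364,6.364) [heading=45, draw]
FD 2: (47.364,6.364) -> (48.778,7.778) [heading=45, draw]
FD 7: (48.778,7.778) -> (53.728,12.728) [heading=45, draw]
Final: pos=(53.728,12.728), heading=45, 7 segment(s) drawn
Waypoints (8 total):
(0, 0)
(15, 0)
(31, 0)
(41, 0)
(37.464, -3.536)
(47.364, 6.364)
(48.778, 7.778)
(53.728, 12.728)

Answer: (0, 0)
(15, 0)
(31, 0)
(41, 0)
(37.464, -3.536)
(47.364, 6.364)
(48.778, 7.778)
(53.728, 12.728)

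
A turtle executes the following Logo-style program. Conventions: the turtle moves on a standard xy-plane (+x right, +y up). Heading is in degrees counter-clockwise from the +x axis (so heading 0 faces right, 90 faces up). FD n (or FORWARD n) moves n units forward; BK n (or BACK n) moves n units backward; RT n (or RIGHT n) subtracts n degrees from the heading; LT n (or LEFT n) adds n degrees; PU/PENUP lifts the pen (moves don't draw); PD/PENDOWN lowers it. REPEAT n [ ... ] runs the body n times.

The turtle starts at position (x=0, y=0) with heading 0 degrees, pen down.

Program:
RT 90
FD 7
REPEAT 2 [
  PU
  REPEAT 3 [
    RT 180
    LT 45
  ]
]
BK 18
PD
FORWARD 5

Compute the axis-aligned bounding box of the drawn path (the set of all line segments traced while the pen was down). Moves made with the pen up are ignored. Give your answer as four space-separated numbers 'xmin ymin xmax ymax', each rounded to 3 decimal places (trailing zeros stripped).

Answer: 0 -7 18 0

Derivation:
Executing turtle program step by step:
Start: pos=(0,0), heading=0, pen down
RT 90: heading 0 -> 270
FD 7: (0,0) -> (0,-7) [heading=270, draw]
REPEAT 2 [
  -- iteration 1/2 --
  PU: pen up
  REPEAT 3 [
    -- iteration 1/3 --
    RT 180: heading 270 -> 90
    LT 45: heading 90 -> 135
    -- iteration 2/3 --
    RT 180: heading 135 -> 315
    LT 45: heading 315 -> 0
    -- iteration 3/3 --
    RT 180: heading 0 -> 180
    LT 45: heading 180 -> 225
  ]
  -- iteration 2/2 --
  PU: pen up
  REPEAT 3 [
    -- iteration 1/3 --
    RT 180: heading 225 -> 45
    LT 45: heading 45 -> 90
    -- iteration 2/3 --
    RT 180: heading 90 -> 270
    LT 45: heading 270 -> 315
    -- iteration 3/3 --
    RT 180: heading 315 -> 135
    LT 45: heading 135 -> 180
  ]
]
BK 18: (0,-7) -> (18,-7) [heading=180, move]
PD: pen down
FD 5: (18,-7) -> (13,-7) [heading=180, draw]
Final: pos=(13,-7), heading=180, 2 segment(s) drawn

Segment endpoints: x in {0, 0, 13, 18}, y in {-7, -7, -7, 0}
xmin=0, ymin=-7, xmax=18, ymax=0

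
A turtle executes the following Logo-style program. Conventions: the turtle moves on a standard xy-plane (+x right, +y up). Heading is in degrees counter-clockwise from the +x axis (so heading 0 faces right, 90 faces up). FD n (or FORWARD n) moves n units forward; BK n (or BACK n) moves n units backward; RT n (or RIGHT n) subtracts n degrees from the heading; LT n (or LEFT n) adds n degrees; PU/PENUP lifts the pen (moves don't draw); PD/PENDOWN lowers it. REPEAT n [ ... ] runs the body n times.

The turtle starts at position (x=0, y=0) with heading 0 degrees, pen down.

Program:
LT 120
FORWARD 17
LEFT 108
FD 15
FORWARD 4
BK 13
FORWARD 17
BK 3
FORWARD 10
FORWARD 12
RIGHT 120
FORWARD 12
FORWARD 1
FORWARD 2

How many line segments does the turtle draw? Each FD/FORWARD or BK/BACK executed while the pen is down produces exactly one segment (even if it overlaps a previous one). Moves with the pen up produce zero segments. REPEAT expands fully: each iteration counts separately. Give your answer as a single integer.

Answer: 11

Derivation:
Executing turtle program step by step:
Start: pos=(0,0), heading=0, pen down
LT 120: heading 0 -> 120
FD 17: (0,0) -> (-8.5,14.722) [heading=120, draw]
LT 108: heading 120 -> 228
FD 15: (-8.5,14.722) -> (-18.537,3.575) [heading=228, draw]
FD 4: (-18.537,3.575) -> (-21.213,0.603) [heading=228, draw]
BK 13: (-21.213,0.603) -> (-12.515,10.264) [heading=228, draw]
FD 17: (-12.515,10.264) -> (-23.89,-2.37) [heading=228, draw]
BK 3: (-23.89,-2.37) -> (-21.883,-0.14) [heading=228, draw]
FD 10: (-21.883,-0.14) -> (-28.574,-7.572) [heading=228, draw]
FD 12: (-28.574,-7.572) -> (-36.603,-16.49) [heading=228, draw]
RT 120: heading 228 -> 108
FD 12: (-36.603,-16.49) -> (-40.312,-5.077) [heading=108, draw]
FD 1: (-40.312,-5.077) -> (-40.621,-4.126) [heading=108, draw]
FD 2: (-40.621,-4.126) -> (-41.239,-2.224) [heading=108, draw]
Final: pos=(-41.239,-2.224), heading=108, 11 segment(s) drawn
Segments drawn: 11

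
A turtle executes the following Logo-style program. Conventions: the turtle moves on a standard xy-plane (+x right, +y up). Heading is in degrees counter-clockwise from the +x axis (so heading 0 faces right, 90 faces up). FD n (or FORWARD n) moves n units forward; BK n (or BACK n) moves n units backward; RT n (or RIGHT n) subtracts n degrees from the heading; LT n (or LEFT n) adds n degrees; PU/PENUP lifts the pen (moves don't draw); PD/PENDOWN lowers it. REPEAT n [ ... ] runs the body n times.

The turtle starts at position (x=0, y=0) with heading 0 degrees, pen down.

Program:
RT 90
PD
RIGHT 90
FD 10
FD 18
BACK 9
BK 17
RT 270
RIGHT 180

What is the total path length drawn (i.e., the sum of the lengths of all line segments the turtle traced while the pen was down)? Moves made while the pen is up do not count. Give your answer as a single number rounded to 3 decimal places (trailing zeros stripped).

Answer: 54

Derivation:
Executing turtle program step by step:
Start: pos=(0,0), heading=0, pen down
RT 90: heading 0 -> 270
PD: pen down
RT 90: heading 270 -> 180
FD 10: (0,0) -> (-10,0) [heading=180, draw]
FD 18: (-10,0) -> (-28,0) [heading=180, draw]
BK 9: (-28,0) -> (-19,0) [heading=180, draw]
BK 17: (-19,0) -> (-2,0) [heading=180, draw]
RT 270: heading 180 -> 270
RT 180: heading 270 -> 90
Final: pos=(-2,0), heading=90, 4 segment(s) drawn

Segment lengths:
  seg 1: (0,0) -> (-10,0), length = 10
  seg 2: (-10,0) -> (-28,0), length = 18
  seg 3: (-28,0) -> (-19,0), length = 9
  seg 4: (-19,0) -> (-2,0), length = 17
Total = 54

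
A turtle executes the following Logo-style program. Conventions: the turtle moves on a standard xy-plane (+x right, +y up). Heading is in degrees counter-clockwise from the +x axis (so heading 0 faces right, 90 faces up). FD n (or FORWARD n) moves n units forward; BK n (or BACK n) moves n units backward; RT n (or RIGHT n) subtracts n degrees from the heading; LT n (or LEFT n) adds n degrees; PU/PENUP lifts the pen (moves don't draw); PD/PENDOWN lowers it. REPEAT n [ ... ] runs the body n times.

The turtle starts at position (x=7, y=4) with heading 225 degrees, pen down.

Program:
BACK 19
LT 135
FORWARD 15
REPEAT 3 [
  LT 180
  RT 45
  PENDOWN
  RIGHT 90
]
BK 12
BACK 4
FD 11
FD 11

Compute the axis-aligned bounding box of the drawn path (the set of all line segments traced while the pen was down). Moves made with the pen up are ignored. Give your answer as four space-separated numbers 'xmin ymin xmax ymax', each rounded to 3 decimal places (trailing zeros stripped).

Executing turtle program step by step:
Start: pos=(7,4), heading=225, pen down
BK 19: (7,4) -> (20.435,17.435) [heading=225, draw]
LT 135: heading 225 -> 0
FD 15: (20.435,17.435) -> (35.435,17.435) [heading=0, draw]
REPEAT 3 [
  -- iteration 1/3 --
  LT 180: heading 0 -> 180
  RT 45: heading 180 -> 135
  PD: pen down
  RT 90: heading 135 -> 45
  -- iteration 2/3 --
  LT 180: heading 45 -> 225
  RT 45: heading 225 -> 180
  PD: pen down
  RT 90: heading 180 -> 90
  -- iteration 3/3 --
  LT 180: heading 90 -> 270
  RT 45: heading 270 -> 225
  PD: pen down
  RT 90: heading 225 -> 135
]
BK 12: (35.435,17.435) -> (43.92,8.95) [heading=135, draw]
BK 4: (43.92,8.95) -> (46.749,6.121) [heading=135, draw]
FD 11: (46.749,6.121) -> (38.971,13.899) [heading=135, draw]
FD 11: (38.971,13.899) -> (31.192,21.678) [heading=135, draw]
Final: pos=(31.192,21.678), heading=135, 6 segment(s) drawn

Segment endpoints: x in {7, 20.435, 31.192, 35.435, 38.971, 43.92, 46.749}, y in {4, 6.121, 8.95, 13.899, 17.435, 17.435, 21.678}
xmin=7, ymin=4, xmax=46.749, ymax=21.678

Answer: 7 4 46.749 21.678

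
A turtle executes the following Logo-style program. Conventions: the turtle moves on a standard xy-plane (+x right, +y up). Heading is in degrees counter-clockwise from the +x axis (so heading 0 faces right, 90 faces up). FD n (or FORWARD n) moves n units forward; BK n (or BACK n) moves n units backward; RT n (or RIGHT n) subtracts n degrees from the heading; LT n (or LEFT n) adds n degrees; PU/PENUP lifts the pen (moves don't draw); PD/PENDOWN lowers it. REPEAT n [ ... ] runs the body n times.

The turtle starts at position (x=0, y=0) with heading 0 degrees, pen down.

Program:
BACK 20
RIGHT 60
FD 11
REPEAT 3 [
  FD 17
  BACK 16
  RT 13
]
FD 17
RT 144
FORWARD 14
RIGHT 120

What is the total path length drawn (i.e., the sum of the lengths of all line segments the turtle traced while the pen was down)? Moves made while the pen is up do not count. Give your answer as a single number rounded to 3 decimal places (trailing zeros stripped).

Answer: 161

Derivation:
Executing turtle program step by step:
Start: pos=(0,0), heading=0, pen down
BK 20: (0,0) -> (-20,0) [heading=0, draw]
RT 60: heading 0 -> 300
FD 11: (-20,0) -> (-14.5,-9.526) [heading=300, draw]
REPEAT 3 [
  -- iteration 1/3 --
  FD 17: (-14.5,-9.526) -> (-6,-24.249) [heading=300, draw]
  BK 16: (-6,-24.249) -> (-14,-10.392) [heading=300, draw]
  RT 13: heading 300 -> 287
  -- iteration 2/3 --
  FD 17: (-14,-10.392) -> (-9.03,-26.649) [heading=287, draw]
  BK 16: (-9.03,-26.649) -> (-13.708,-11.349) [heading=287, draw]
  RT 13: heading 287 -> 274
  -- iteration 3/3 --
  FD 17: (-13.708,-11.349) -> (-12.522,-28.307) [heading=274, draw]
  BK 16: (-12.522,-28.307) -> (-13.638,-12.346) [heading=274, draw]
  RT 13: heading 274 -> 261
]
FD 17: (-13.638,-12.346) -> (-16.297,-29.137) [heading=261, draw]
RT 144: heading 261 -> 117
FD 14: (-16.297,-29.137) -> (-22.653,-16.663) [heading=117, draw]
RT 120: heading 117 -> 357
Final: pos=(-22.653,-16.663), heading=357, 10 segment(s) drawn

Segment lengths:
  seg 1: (0,0) -> (-20,0), length = 20
  seg 2: (-20,0) -> (-14.5,-9.526), length = 11
  seg 3: (-14.5,-9.526) -> (-6,-24.249), length = 17
  seg 4: (-6,-24.249) -> (-14,-10.392), length = 16
  seg 5: (-14,-10.392) -> (-9.03,-26.649), length = 17
  seg 6: (-9.03,-26.649) -> (-13.708,-11.349), length = 16
  seg 7: (-13.708,-11.349) -> (-12.522,-28.307), length = 17
  seg 8: (-12.522,-28.307) -> (-13.638,-12.346), length = 16
  seg 9: (-13.638,-12.346) -> (-16.297,-29.137), length = 17
  seg 10: (-16.297,-29.137) -> (-22.653,-16.663), length = 14
Total = 161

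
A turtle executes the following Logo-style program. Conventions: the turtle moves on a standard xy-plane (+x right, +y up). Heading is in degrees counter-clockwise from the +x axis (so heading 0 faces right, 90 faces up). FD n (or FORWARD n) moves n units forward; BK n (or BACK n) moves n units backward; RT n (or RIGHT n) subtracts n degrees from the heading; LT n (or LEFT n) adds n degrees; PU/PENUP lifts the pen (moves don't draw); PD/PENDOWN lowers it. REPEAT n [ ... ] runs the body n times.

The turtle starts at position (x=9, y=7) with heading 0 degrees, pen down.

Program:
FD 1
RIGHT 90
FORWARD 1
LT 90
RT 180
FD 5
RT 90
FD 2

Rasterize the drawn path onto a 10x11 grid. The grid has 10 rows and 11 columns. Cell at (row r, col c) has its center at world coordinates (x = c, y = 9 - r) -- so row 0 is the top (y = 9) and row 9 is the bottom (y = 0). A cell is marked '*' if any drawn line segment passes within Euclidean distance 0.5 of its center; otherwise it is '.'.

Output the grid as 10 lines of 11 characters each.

Answer: ...........
.....*.....
.....*...**
.....******
...........
...........
...........
...........
...........
...........

Derivation:
Segment 0: (9,7) -> (10,7)
Segment 1: (10,7) -> (10,6)
Segment 2: (10,6) -> (5,6)
Segment 3: (5,6) -> (5,8)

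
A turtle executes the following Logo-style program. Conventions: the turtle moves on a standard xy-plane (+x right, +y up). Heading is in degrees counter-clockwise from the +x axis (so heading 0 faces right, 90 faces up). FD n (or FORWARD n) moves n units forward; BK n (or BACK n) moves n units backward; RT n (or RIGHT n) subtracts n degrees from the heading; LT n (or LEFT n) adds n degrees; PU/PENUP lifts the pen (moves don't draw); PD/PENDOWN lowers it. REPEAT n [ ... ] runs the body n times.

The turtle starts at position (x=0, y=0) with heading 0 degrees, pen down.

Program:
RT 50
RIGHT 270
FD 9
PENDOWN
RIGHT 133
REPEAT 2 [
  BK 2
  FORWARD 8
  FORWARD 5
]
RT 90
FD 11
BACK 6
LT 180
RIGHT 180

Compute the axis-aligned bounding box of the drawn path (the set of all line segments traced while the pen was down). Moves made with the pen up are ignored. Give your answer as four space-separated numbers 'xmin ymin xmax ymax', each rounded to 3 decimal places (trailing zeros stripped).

Executing turtle program step by step:
Start: pos=(0,0), heading=0, pen down
RT 50: heading 0 -> 310
RT 270: heading 310 -> 40
FD 9: (0,0) -> (6.894,5.785) [heading=40, draw]
PD: pen down
RT 133: heading 40 -> 267
REPEAT 2 [
  -- iteration 1/2 --
  BK 2: (6.894,5.785) -> (6.999,7.782) [heading=267, draw]
  FD 8: (6.999,7.782) -> (6.58,-0.207) [heading=267, draw]
  FD 5: (6.58,-0.207) -> (6.319,-5.2) [heading=267, draw]
  -- iteration 2/2 --
  BK 2: (6.319,-5.2) -> (6.423,-3.203) [heading=267, draw]
  FD 8: (6.423,-3.203) -> (6.005,-11.192) [heading=267, draw]
  FD 5: (6.005,-11.192) -> (5.743,-16.185) [heading=267, draw]
]
RT 90: heading 267 -> 177
FD 11: (5.743,-16.185) -> (-5.242,-15.609) [heading=177, draw]
BK 6: (-5.242,-15.609) -> (0.75,-15.923) [heading=177, draw]
LT 180: heading 177 -> 357
RT 180: heading 357 -> 177
Final: pos=(0.75,-15.923), heading=177, 9 segment(s) drawn

Segment endpoints: x in {-5.242, 0, 0.75, 5.743, 6.005, 6.319, 6.423, 6.58, 6.894, 6.999}, y in {-16.185, -15.923, -15.609, -11.192, -5.2, -3.203, -0.207, 0, 5.785, 7.782}
xmin=-5.242, ymin=-16.185, xmax=6.999, ymax=7.782

Answer: -5.242 -16.185 6.999 7.782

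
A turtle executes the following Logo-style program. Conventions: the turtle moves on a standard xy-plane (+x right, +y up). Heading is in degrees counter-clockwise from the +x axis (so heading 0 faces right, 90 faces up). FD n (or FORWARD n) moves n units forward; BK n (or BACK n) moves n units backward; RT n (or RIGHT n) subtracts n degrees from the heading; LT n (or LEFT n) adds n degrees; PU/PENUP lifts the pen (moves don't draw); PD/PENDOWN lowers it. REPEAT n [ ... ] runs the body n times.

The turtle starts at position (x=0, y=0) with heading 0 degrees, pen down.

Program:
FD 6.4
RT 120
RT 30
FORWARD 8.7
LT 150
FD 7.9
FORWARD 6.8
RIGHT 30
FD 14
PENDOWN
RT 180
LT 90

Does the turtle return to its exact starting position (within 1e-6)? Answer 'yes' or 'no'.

Executing turtle program step by step:
Start: pos=(0,0), heading=0, pen down
FD 6.4: (0,0) -> (6.4,0) [heading=0, draw]
RT 120: heading 0 -> 240
RT 30: heading 240 -> 210
FD 8.7: (6.4,0) -> (-1.134,-4.35) [heading=210, draw]
LT 150: heading 210 -> 0
FD 7.9: (-1.134,-4.35) -> (6.766,-4.35) [heading=0, draw]
FD 6.8: (6.766,-4.35) -> (13.566,-4.35) [heading=0, draw]
RT 30: heading 0 -> 330
FD 14: (13.566,-4.35) -> (25.69,-11.35) [heading=330, draw]
PD: pen down
RT 180: heading 330 -> 150
LT 90: heading 150 -> 240
Final: pos=(25.69,-11.35), heading=240, 5 segment(s) drawn

Start position: (0, 0)
Final position: (25.69, -11.35)
Distance = 28.085; >= 1e-6 -> NOT closed

Answer: no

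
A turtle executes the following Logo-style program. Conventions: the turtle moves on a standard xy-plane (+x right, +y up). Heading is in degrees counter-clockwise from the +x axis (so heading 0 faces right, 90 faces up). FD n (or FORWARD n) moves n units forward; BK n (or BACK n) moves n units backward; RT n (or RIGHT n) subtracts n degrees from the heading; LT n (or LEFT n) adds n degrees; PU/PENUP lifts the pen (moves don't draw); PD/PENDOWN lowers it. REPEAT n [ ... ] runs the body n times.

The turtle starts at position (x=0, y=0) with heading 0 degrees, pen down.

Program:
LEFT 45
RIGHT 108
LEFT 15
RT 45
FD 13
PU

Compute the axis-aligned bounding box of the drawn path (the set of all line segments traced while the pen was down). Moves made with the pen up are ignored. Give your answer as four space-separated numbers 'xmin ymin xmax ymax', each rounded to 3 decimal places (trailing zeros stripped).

Executing turtle program step by step:
Start: pos=(0,0), heading=0, pen down
LT 45: heading 0 -> 45
RT 108: heading 45 -> 297
LT 15: heading 297 -> 312
RT 45: heading 312 -> 267
FD 13: (0,0) -> (-0.68,-12.982) [heading=267, draw]
PU: pen up
Final: pos=(-0.68,-12.982), heading=267, 1 segment(s) drawn

Segment endpoints: x in {-0.68, 0}, y in {-12.982, 0}
xmin=-0.68, ymin=-12.982, xmax=0, ymax=0

Answer: -0.68 -12.982 0 0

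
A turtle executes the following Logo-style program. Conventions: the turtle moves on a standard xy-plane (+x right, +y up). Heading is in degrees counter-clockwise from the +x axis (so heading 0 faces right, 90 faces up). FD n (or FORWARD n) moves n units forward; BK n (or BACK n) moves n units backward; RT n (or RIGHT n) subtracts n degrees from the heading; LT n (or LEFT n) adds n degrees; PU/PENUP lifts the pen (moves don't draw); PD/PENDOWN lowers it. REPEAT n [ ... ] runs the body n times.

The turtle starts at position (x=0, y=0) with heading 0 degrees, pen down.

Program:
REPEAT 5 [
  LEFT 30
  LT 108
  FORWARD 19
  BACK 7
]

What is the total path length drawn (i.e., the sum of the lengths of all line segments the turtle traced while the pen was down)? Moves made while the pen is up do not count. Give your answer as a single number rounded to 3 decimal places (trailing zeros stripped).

Answer: 130

Derivation:
Executing turtle program step by step:
Start: pos=(0,0), heading=0, pen down
REPEAT 5 [
  -- iteration 1/5 --
  LT 30: heading 0 -> 30
  LT 108: heading 30 -> 138
  FD 19: (0,0) -> (-14.12,12.713) [heading=138, draw]
  BK 7: (-14.12,12.713) -> (-8.918,8.03) [heading=138, draw]
  -- iteration 2/5 --
  LT 30: heading 138 -> 168
  LT 108: heading 168 -> 276
  FD 19: (-8.918,8.03) -> (-6.932,-10.866) [heading=276, draw]
  BK 7: (-6.932,-10.866) -> (-7.663,-3.905) [heading=276, draw]
  -- iteration 3/5 --
  LT 30: heading 276 -> 306
  LT 108: heading 306 -> 54
  FD 19: (-7.663,-3.905) -> (3.505,11.467) [heading=54, draw]
  BK 7: (3.505,11.467) -> (-0.61,5.804) [heading=54, draw]
  -- iteration 4/5 --
  LT 30: heading 54 -> 84
  LT 108: heading 84 -> 192
  FD 19: (-0.61,5.804) -> (-19.195,1.853) [heading=192, draw]
  BK 7: (-19.195,1.853) -> (-12.348,3.309) [heading=192, draw]
  -- iteration 5/5 --
  LT 30: heading 192 -> 222
  LT 108: heading 222 -> 330
  FD 19: (-12.348,3.309) -> (4.107,-6.191) [heading=330, draw]
  BK 7: (4.107,-6.191) -> (-1.955,-2.691) [heading=330, draw]
]
Final: pos=(-1.955,-2.691), heading=330, 10 segment(s) drawn

Segment lengths:
  seg 1: (0,0) -> (-14.12,12.713), length = 19
  seg 2: (-14.12,12.713) -> (-8.918,8.03), length = 7
  seg 3: (-8.918,8.03) -> (-6.932,-10.866), length = 19
  seg 4: (-6.932,-10.866) -> (-7.663,-3.905), length = 7
  seg 5: (-7.663,-3.905) -> (3.505,11.467), length = 19
  seg 6: (3.505,11.467) -> (-0.61,5.804), length = 7
  seg 7: (-0.61,5.804) -> (-19.195,1.853), length = 19
  seg 8: (-19.195,1.853) -> (-12.348,3.309), length = 7
  seg 9: (-12.348,3.309) -> (4.107,-6.191), length = 19
  seg 10: (4.107,-6.191) -> (-1.955,-2.691), length = 7
Total = 130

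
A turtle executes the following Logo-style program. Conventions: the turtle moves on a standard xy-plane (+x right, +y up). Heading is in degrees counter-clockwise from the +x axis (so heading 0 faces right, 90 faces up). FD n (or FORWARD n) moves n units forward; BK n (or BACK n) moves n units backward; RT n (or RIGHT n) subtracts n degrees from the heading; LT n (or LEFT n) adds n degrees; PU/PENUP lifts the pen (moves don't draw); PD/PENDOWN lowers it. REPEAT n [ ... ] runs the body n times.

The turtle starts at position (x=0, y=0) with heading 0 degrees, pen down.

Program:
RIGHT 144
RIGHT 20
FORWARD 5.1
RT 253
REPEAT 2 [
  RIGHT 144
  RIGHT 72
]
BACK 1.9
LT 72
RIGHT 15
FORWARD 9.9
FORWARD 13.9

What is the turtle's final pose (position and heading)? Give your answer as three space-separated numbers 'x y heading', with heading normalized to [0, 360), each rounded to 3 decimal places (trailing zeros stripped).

Executing turtle program step by step:
Start: pos=(0,0), heading=0, pen down
RT 144: heading 0 -> 216
RT 20: heading 216 -> 196
FD 5.1: (0,0) -> (-4.902,-1.406) [heading=196, draw]
RT 253: heading 196 -> 303
REPEAT 2 [
  -- iteration 1/2 --
  RT 144: heading 303 -> 159
  RT 72: heading 159 -> 87
  -- iteration 2/2 --
  RT 144: heading 87 -> 303
  RT 72: heading 303 -> 231
]
BK 1.9: (-4.902,-1.406) -> (-3.707,0.071) [heading=231, draw]
LT 72: heading 231 -> 303
RT 15: heading 303 -> 288
FD 9.9: (-3.707,0.071) -> (-0.647,-9.345) [heading=288, draw]
FD 13.9: (-0.647,-9.345) -> (3.648,-22.564) [heading=288, draw]
Final: pos=(3.648,-22.564), heading=288, 4 segment(s) drawn

Answer: 3.648 -22.564 288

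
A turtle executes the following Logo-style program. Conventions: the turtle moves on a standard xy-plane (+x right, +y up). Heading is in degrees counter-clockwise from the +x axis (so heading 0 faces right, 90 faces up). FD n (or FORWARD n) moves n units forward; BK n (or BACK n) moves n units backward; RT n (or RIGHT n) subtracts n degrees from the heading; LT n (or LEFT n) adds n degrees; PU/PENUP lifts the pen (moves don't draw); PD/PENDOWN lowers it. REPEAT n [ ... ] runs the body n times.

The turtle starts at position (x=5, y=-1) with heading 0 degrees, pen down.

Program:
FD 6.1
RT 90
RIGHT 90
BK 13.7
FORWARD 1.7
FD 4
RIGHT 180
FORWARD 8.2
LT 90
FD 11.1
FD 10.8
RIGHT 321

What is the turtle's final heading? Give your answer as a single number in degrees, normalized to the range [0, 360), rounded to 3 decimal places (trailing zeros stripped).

Answer: 129

Derivation:
Executing turtle program step by step:
Start: pos=(5,-1), heading=0, pen down
FD 6.1: (5,-1) -> (11.1,-1) [heading=0, draw]
RT 90: heading 0 -> 270
RT 90: heading 270 -> 180
BK 13.7: (11.1,-1) -> (24.8,-1) [heading=180, draw]
FD 1.7: (24.8,-1) -> (23.1,-1) [heading=180, draw]
FD 4: (23.1,-1) -> (19.1,-1) [heading=180, draw]
RT 180: heading 180 -> 0
FD 8.2: (19.1,-1) -> (27.3,-1) [heading=0, draw]
LT 90: heading 0 -> 90
FD 11.1: (27.3,-1) -> (27.3,10.1) [heading=90, draw]
FD 10.8: (27.3,10.1) -> (27.3,20.9) [heading=90, draw]
RT 321: heading 90 -> 129
Final: pos=(27.3,20.9), heading=129, 7 segment(s) drawn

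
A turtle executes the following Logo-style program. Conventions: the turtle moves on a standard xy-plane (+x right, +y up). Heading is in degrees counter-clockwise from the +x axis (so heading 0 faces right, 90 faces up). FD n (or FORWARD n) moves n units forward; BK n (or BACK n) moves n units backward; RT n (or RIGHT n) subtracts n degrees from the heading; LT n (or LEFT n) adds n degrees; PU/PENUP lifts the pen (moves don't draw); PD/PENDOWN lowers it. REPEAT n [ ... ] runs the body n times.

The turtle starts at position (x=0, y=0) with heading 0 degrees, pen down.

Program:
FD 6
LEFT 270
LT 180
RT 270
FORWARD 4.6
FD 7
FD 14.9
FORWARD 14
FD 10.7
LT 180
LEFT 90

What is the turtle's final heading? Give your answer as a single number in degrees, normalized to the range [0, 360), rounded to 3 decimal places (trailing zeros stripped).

Answer: 90

Derivation:
Executing turtle program step by step:
Start: pos=(0,0), heading=0, pen down
FD 6: (0,0) -> (6,0) [heading=0, draw]
LT 270: heading 0 -> 270
LT 180: heading 270 -> 90
RT 270: heading 90 -> 180
FD 4.6: (6,0) -> (1.4,0) [heading=180, draw]
FD 7: (1.4,0) -> (-5.6,0) [heading=180, draw]
FD 14.9: (-5.6,0) -> (-20.5,0) [heading=180, draw]
FD 14: (-20.5,0) -> (-34.5,0) [heading=180, draw]
FD 10.7: (-34.5,0) -> (-45.2,0) [heading=180, draw]
LT 180: heading 180 -> 0
LT 90: heading 0 -> 90
Final: pos=(-45.2,0), heading=90, 6 segment(s) drawn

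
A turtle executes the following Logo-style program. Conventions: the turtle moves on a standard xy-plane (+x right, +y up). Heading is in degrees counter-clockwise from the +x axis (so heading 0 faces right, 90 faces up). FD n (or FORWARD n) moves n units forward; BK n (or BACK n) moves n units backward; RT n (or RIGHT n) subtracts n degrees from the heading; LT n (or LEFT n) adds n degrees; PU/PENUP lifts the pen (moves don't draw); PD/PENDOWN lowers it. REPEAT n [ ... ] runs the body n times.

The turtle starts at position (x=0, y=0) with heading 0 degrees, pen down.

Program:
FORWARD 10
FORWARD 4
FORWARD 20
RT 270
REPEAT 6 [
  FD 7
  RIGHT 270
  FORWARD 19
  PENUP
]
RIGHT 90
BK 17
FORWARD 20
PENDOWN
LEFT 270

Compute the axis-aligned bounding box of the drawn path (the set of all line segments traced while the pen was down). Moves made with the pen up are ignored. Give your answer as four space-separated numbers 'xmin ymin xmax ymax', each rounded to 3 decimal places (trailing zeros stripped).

Answer: 0 0 34 7

Derivation:
Executing turtle program step by step:
Start: pos=(0,0), heading=0, pen down
FD 10: (0,0) -> (10,0) [heading=0, draw]
FD 4: (10,0) -> (14,0) [heading=0, draw]
FD 20: (14,0) -> (34,0) [heading=0, draw]
RT 270: heading 0 -> 90
REPEAT 6 [
  -- iteration 1/6 --
  FD 7: (34,0) -> (34,7) [heading=90, draw]
  RT 270: heading 90 -> 180
  FD 19: (34,7) -> (15,7) [heading=180, draw]
  PU: pen up
  -- iteration 2/6 --
  FD 7: (15,7) -> (8,7) [heading=180, move]
  RT 270: heading 180 -> 270
  FD 19: (8,7) -> (8,-12) [heading=270, move]
  PU: pen up
  -- iteration 3/6 --
  FD 7: (8,-12) -> (8,-19) [heading=270, move]
  RT 270: heading 270 -> 0
  FD 19: (8,-19) -> (27,-19) [heading=0, move]
  PU: pen up
  -- iteration 4/6 --
  FD 7: (27,-19) -> (34,-19) [heading=0, move]
  RT 270: heading 0 -> 90
  FD 19: (34,-19) -> (34,0) [heading=90, move]
  PU: pen up
  -- iteration 5/6 --
  FD 7: (34,0) -> (34,7) [heading=90, move]
  RT 270: heading 90 -> 180
  FD 19: (34,7) -> (15,7) [heading=180, move]
  PU: pen up
  -- iteration 6/6 --
  FD 7: (15,7) -> (8,7) [heading=180, move]
  RT 270: heading 180 -> 270
  FD 19: (8,7) -> (8,-12) [heading=270, move]
  PU: pen up
]
RT 90: heading 270 -> 180
BK 17: (8,-12) -> (25,-12) [heading=180, move]
FD 20: (25,-12) -> (5,-12) [heading=180, move]
PD: pen down
LT 270: heading 180 -> 90
Final: pos=(5,-12), heading=90, 5 segment(s) drawn

Segment endpoints: x in {0, 10, 14, 15, 34}, y in {0, 7, 7}
xmin=0, ymin=0, xmax=34, ymax=7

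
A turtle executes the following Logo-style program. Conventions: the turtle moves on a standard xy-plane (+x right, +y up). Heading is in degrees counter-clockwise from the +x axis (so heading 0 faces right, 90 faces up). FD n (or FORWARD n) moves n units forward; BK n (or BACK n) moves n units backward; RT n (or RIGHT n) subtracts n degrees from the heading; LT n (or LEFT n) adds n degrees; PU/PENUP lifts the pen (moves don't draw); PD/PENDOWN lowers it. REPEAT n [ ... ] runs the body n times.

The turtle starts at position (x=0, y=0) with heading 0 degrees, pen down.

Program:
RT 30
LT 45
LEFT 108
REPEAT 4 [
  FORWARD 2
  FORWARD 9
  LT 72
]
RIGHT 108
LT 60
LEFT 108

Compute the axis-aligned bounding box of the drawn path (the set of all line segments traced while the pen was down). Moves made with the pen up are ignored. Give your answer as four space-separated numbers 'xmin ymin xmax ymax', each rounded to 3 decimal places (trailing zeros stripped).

Executing turtle program step by step:
Start: pos=(0,0), heading=0, pen down
RT 30: heading 0 -> 330
LT 45: heading 330 -> 15
LT 108: heading 15 -> 123
REPEAT 4 [
  -- iteration 1/4 --
  FD 2: (0,0) -> (-1.089,1.677) [heading=123, draw]
  FD 9: (-1.089,1.677) -> (-5.991,9.225) [heading=123, draw]
  LT 72: heading 123 -> 195
  -- iteration 2/4 --
  FD 2: (-5.991,9.225) -> (-7.923,8.708) [heading=195, draw]
  FD 9: (-7.923,8.708) -> (-16.616,6.378) [heading=195, draw]
  LT 72: heading 195 -> 267
  -- iteration 3/4 --
  FD 2: (-16.616,6.378) -> (-16.721,4.381) [heading=267, draw]
  FD 9: (-16.721,4.381) -> (-17.192,-4.607) [heading=267, draw]
  LT 72: heading 267 -> 339
  -- iteration 4/4 --
  FD 2: (-17.192,-4.607) -> (-15.325,-5.323) [heading=339, draw]
  FD 9: (-15.325,-5.323) -> (-6.923,-8.549) [heading=339, draw]
  LT 72: heading 339 -> 51
]
RT 108: heading 51 -> 303
LT 60: heading 303 -> 3
LT 108: heading 3 -> 111
Final: pos=(-6.923,-8.549), heading=111, 8 segment(s) drawn

Segment endpoints: x in {-17.192, -16.721, -16.616, -15.325, -7.923, -6.923, -5.991, -1.089, 0}, y in {-8.549, -5.323, -4.607, 0, 1.677, 4.381, 6.378, 8.708, 9.225}
xmin=-17.192, ymin=-8.549, xmax=0, ymax=9.225

Answer: -17.192 -8.549 0 9.225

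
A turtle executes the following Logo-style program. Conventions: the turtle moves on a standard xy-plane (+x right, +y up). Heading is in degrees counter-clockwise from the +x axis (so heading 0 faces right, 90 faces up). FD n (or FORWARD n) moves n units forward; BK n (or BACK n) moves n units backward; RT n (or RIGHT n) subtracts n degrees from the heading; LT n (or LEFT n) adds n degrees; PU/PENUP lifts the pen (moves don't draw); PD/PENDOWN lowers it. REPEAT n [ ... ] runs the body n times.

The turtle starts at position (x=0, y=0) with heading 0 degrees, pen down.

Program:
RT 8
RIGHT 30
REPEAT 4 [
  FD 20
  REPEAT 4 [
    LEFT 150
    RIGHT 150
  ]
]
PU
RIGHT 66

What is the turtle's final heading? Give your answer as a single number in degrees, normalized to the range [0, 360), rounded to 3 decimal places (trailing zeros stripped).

Executing turtle program step by step:
Start: pos=(0,0), heading=0, pen down
RT 8: heading 0 -> 352
RT 30: heading 352 -> 322
REPEAT 4 [
  -- iteration 1/4 --
  FD 20: (0,0) -> (15.76,-12.313) [heading=322, draw]
  REPEAT 4 [
    -- iteration 1/4 --
    LT 150: heading 322 -> 112
    RT 150: heading 112 -> 322
    -- iteration 2/4 --
    LT 150: heading 322 -> 112
    RT 150: heading 112 -> 322
    -- iteration 3/4 --
    LT 150: heading 322 -> 112
    RT 150: heading 112 -> 322
    -- iteration 4/4 --
    LT 150: heading 322 -> 112
    RT 150: heading 112 -> 322
  ]
  -- iteration 2/4 --
  FD 20: (15.76,-12.313) -> (31.52,-24.626) [heading=322, draw]
  REPEAT 4 [
    -- iteration 1/4 --
    LT 150: heading 322 -> 112
    RT 150: heading 112 -> 322
    -- iteration 2/4 --
    LT 150: heading 322 -> 112
    RT 150: heading 112 -> 322
    -- iteration 3/4 --
    LT 150: heading 322 -> 112
    RT 150: heading 112 -> 322
    -- iteration 4/4 --
    LT 150: heading 322 -> 112
    RT 150: heading 112 -> 322
  ]
  -- iteration 3/4 --
  FD 20: (31.52,-24.626) -> (47.281,-36.94) [heading=322, draw]
  REPEAT 4 [
    -- iteration 1/4 --
    LT 150: heading 322 -> 112
    RT 150: heading 112 -> 322
    -- iteration 2/4 --
    LT 150: heading 322 -> 112
    RT 150: heading 112 -> 322
    -- iteration 3/4 --
    LT 150: heading 322 -> 112
    RT 150: heading 112 -> 322
    -- iteration 4/4 --
    LT 150: heading 322 -> 112
    RT 150: heading 112 -> 322
  ]
  -- iteration 4/4 --
  FD 20: (47.281,-36.94) -> (63.041,-49.253) [heading=322, draw]
  REPEAT 4 [
    -- iteration 1/4 --
    LT 150: heading 322 -> 112
    RT 150: heading 112 -> 322
    -- iteration 2/4 --
    LT 150: heading 322 -> 112
    RT 150: heading 112 -> 322
    -- iteration 3/4 --
    LT 150: heading 322 -> 112
    RT 150: heading 112 -> 322
    -- iteration 4/4 --
    LT 150: heading 322 -> 112
    RT 150: heading 112 -> 322
  ]
]
PU: pen up
RT 66: heading 322 -> 256
Final: pos=(63.041,-49.253), heading=256, 4 segment(s) drawn

Answer: 256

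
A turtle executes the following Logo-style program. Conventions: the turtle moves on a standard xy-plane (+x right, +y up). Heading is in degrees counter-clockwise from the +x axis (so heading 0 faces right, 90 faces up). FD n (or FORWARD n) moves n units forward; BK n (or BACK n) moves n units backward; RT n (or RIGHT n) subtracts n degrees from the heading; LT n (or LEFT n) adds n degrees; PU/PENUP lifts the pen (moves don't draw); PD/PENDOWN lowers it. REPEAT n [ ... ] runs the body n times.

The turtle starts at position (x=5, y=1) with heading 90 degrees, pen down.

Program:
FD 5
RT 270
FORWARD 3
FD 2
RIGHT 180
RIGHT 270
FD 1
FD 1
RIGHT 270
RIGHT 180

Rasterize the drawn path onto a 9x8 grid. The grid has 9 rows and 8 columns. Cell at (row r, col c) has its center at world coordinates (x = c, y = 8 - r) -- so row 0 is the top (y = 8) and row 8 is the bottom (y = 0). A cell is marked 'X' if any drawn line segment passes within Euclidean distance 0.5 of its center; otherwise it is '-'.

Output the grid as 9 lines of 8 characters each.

Segment 0: (5,1) -> (5,6)
Segment 1: (5,6) -> (2,6)
Segment 2: (2,6) -> (0,6)
Segment 3: (0,6) -> (-0,7)
Segment 4: (-0,7) -> (-0,8)

Answer: X-------
X-------
XXXXXX--
-----X--
-----X--
-----X--
-----X--
-----X--
--------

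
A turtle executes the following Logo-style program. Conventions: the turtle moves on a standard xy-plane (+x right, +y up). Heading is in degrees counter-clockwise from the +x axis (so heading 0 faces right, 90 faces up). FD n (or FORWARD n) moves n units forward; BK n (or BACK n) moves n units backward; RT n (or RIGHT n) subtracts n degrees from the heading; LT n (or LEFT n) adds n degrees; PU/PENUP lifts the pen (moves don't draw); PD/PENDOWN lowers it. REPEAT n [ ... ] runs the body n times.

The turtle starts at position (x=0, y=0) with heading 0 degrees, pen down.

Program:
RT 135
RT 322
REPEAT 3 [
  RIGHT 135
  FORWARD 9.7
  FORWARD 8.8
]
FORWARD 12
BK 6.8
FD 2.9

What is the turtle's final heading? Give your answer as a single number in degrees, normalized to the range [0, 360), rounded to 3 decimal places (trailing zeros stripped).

Answer: 218

Derivation:
Executing turtle program step by step:
Start: pos=(0,0), heading=0, pen down
RT 135: heading 0 -> 225
RT 322: heading 225 -> 263
REPEAT 3 [
  -- iteration 1/3 --
  RT 135: heading 263 -> 128
  FD 9.7: (0,0) -> (-5.972,7.644) [heading=128, draw]
  FD 8.8: (-5.972,7.644) -> (-11.39,14.578) [heading=128, draw]
  -- iteration 2/3 --
  RT 135: heading 128 -> 353
  FD 9.7: (-11.39,14.578) -> (-1.762,13.396) [heading=353, draw]
  FD 8.8: (-1.762,13.396) -> (6.972,12.324) [heading=353, draw]
  -- iteration 3/3 --
  RT 135: heading 353 -> 218
  FD 9.7: (6.972,12.324) -> (-0.671,6.352) [heading=218, draw]
  FD 8.8: (-0.671,6.352) -> (-7.606,0.934) [heading=218, draw]
]
FD 12: (-7.606,0.934) -> (-17.062,-6.454) [heading=218, draw]
BK 6.8: (-17.062,-6.454) -> (-11.703,-2.268) [heading=218, draw]
FD 2.9: (-11.703,-2.268) -> (-13.989,-4.053) [heading=218, draw]
Final: pos=(-13.989,-4.053), heading=218, 9 segment(s) drawn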